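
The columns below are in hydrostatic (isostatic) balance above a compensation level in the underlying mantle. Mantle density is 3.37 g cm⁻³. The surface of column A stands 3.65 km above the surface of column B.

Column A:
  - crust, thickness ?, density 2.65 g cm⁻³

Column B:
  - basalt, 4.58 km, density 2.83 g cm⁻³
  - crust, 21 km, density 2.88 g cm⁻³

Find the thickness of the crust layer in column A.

Take the compensation level at the base of the deeper column (depth z_c below the surface of column A) and equate Σ ρ_i t_i down to z_c; mantle fills any gap and the z_c terms cancel.
Column A: x×2.65 + (z_c − 0 − x)×3.37
Column B: 3.65×0 + 4.58×2.83 + 21×2.88 + (z_c − 3.65 − 25.58)×3.37
The z_c×3.37 term appears on both sides and cancels. Collect the known terms of each column as K = Σ(ρt)_known − 3.37 × (depth of known layers): K_A = 0 − 3.37×0 = 0; K_B = 73.4414 − 3.37×(3.65 + 25.58) = −25.0637.
Balance: K_A − x×(3.37 − 2.65) = K_B, so x = (K_A − K_B)/(3.37 − 2.65) = 25.0637/0.72 = 34.8 km.

34.8 km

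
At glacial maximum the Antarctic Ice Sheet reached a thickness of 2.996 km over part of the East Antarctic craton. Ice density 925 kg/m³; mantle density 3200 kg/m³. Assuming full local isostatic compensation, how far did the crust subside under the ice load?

0.866 km

Isostatic balance requires: the ice load ρ_ice t is balanced by mantle displaced below, ρ_m s.
s = t ρ_ice / ρ_m = 2.996 km × 925/3200 = 0.866 km.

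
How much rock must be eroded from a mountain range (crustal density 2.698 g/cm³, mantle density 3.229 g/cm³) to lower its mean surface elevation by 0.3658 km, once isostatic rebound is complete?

2.22 km

Net drop Δ = e − u = e − e ρ_c/ρ_m = e (ρ_m − ρ_c)/ρ_m.
e = Δ ρ_m/(ρ_m − ρ_c) = 0.3658 km × 3.229/0.531 = 2.22 km.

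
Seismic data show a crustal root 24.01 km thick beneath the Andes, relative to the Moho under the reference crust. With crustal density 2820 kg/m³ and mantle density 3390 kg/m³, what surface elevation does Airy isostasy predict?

Equating mass per unit area of the two columns: ρ_c h = (ρ_m − ρ_c) r.
h = r (ρ_m − ρ_c) / ρ_c = 24.01 km × (3390 − 2820) / 2820 = 4.85 km.

4.85 km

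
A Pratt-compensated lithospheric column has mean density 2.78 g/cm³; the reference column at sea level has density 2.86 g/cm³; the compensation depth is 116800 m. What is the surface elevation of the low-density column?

3360 m

ρ_ref D = ρ (D + h) → h = D (ρ_ref − ρ)/ρ.
h = 116800 m × (2.86 − 2.78)/2.78 = 3360 m.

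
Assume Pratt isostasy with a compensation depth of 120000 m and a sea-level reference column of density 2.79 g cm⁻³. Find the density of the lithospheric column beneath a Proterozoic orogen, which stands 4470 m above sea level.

Pratt balance: ρ_ref D = ρ (D + h).
ρ = ρ_ref D/(D + h) = 2.79 × 120000 m/(120000 m + 4470 m) = 2.69 g cm⁻³.

2.69 g cm⁻³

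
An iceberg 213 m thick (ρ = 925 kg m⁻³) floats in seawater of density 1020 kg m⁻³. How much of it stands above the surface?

19.8 m

Floating equilibrium: submerged depth d = t ρ_obj/ρ_fluid = 213 m × 925/1020 = 193.2 m.
Freeboard = t − d = 213 m − 193.2 m = 19.8 m.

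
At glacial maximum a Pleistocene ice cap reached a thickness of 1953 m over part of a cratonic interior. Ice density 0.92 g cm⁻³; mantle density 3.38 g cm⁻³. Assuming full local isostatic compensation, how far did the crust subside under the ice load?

532 m

Isostatic balance requires: the ice load ρ_ice t is balanced by mantle displaced below, ρ_m s.
s = t ρ_ice / ρ_m = 1953 m × 0.92/3.38 = 532 m.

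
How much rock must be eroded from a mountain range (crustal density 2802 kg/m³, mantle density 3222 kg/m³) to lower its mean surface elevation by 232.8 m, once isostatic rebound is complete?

Net drop Δ = e − u = e − e ρ_c/ρ_m = e (ρ_m − ρ_c)/ρ_m.
e = Δ ρ_m/(ρ_m − ρ_c) = 232.8 m × 3222/420 = 1790 m.

1790 m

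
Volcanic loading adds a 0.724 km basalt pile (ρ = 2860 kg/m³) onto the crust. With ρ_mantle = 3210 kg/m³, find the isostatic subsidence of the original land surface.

Subaerial loading: s = t ρ_load / ρ_m.
s = 0.724 km × 2860/3210 = 0.645 km.

0.645 km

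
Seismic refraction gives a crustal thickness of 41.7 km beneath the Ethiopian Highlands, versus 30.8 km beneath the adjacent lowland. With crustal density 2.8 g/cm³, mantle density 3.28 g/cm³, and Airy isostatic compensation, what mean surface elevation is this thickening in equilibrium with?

1.6 km

Excess crust Δ = 41.7 km − 30.8 km = 10.9 km, split between elevation h and root r with h + r = Δ.
Airy balance ρ_c h = (ρ_m − ρ_c) r gives r = h ρ_c/(ρ_m − ρ_c), so h (1 + ρ_c/(ρ_m − ρ_c)) = Δ, i.e. h = Δ (ρ_m − ρ_c)/ρ_m.
h = 10.9 km × 0.48/3.28 = 1.6 km.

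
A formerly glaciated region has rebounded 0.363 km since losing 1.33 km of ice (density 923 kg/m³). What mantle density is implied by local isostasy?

3380 kg/m³

ρ_m = ρ_ice t / u = 923 × 1.33 km/0.363 km = 3380 kg/m³.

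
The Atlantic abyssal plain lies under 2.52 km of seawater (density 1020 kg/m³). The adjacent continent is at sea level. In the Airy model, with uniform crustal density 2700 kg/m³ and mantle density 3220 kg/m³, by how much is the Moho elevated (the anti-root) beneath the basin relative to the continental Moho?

Equating mass per unit area of the two columns: replacing crust with seawater at the top is compensated by replacing crust with mantle at the base: d (ρ_c − ρ_w) = a (ρ_m − ρ_c).
a = d (ρ_c − ρ_w)/(ρ_m − ρ_c) = 2.52 km × 1680/520 = 8.14 km.

8.14 km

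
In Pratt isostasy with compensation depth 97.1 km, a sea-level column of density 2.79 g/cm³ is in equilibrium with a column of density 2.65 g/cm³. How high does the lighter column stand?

ρ_ref D = ρ (D + h) → h = D (ρ_ref − ρ)/ρ.
h = 97.1 km × (2.79 − 2.65)/2.65 = 5.13 km.

5.13 km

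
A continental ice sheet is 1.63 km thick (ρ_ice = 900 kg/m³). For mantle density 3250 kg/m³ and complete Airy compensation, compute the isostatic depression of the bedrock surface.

Balancing pressure at the compensation depth: the ice load ρ_ice t is balanced by mantle displaced below, ρ_m s.
s = t ρ_ice / ρ_m = 1.63 km × 900/3250 = 0.451 km.

0.451 km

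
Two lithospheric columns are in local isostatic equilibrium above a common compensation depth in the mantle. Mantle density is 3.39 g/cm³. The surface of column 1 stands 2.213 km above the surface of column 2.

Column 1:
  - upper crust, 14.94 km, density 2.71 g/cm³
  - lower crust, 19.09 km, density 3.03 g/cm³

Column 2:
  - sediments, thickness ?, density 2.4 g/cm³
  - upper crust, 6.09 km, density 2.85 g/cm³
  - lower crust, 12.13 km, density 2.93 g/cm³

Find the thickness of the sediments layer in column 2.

0.668 km

Take the compensation level at the base of the deeper column (depth z_c below the surface of column 1) and equate Σ ρ_i t_i down to z_c; mantle fills any gap and the z_c terms cancel.
Column 1: 14.94×2.71 + 19.09×3.03 + (z_c − 34.03)×3.39
Column 2: 2.213×0 + x×2.4 + 6.09×2.85 + 12.13×2.93 + (z_c − 2.213 − 18.22 − x)×3.39
The z_c×3.39 term appears on both sides and cancels. Collect the known terms of each column as K = Σ(ρt)_known − 3.39 × (depth of known layers): K_1 = 98.3301 − 3.39×34.03 = −17.0316; K_2 = 52.8974 − 3.39×(2.213 + 18.22) = −16.37047.
Balance: K_1 = K_2 − x×(3.39 − 2.4), so x = (K_2 − K_1)/(3.39 − 2.4) = 0.66113/0.99 = 0.668 km.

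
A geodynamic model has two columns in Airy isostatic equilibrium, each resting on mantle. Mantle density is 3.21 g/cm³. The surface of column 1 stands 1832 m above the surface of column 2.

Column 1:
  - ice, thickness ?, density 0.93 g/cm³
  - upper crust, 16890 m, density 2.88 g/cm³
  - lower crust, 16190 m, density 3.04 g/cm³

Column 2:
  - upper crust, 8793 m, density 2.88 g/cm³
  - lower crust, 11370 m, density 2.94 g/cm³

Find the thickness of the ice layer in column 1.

Take the compensation level at the base of the deeper column (depth z_c below the surface of column 1) and equate Σ ρ_i t_i down to z_c; mantle fills any gap and the z_c terms cancel.
Column 1: x×0.93 + 16890×2.88 + 16190×3.04 + (z_c − 33080 − x)×3.21
Column 2: 1832×0 + 8793×2.88 + 11370×2.94 + (z_c − 1832 − 20163)×3.21
The z_c×3.21 term appears on both sides and cancels. Collect the known terms of each column as K = Σ(ρt)_known − 3.21 × (depth of known layers): K_1 = 97860.8 − 3.21×33080 = −8326; K_2 = 58751.64 − 3.21×(1832 + 20163) = −11852.31.
Balance: K_1 − x×(3.21 − 0.93) = K_2, so x = (K_1 − K_2)/(3.21 − 0.93) = 3526.31/2.28 = 1550 m.

1550 m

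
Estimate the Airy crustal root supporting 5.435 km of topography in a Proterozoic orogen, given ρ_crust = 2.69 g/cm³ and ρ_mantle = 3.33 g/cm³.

22.8 km

Equating mass per unit area of the two columns: the weight of the topography is balanced by the buoyancy of the root, ρ_c h = (ρ_m − ρ_c) r.
r = h · ρ_c / (ρ_m − ρ_c) = 5.435 km × 2.69 / (3.33 − 2.69) = 22.8 km.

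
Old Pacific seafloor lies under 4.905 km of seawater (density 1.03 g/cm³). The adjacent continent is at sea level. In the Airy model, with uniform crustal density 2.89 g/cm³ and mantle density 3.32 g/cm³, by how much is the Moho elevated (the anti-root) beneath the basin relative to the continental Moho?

For local isostatic compensation: replacing crust with seawater at the top is compensated by replacing crust with mantle at the base: d (ρ_c − ρ_w) = a (ρ_m − ρ_c).
a = d (ρ_c − ρ_w)/(ρ_m − ρ_c) = 4.905 km × 1.86/0.43 = 21.2 km.

21.2 km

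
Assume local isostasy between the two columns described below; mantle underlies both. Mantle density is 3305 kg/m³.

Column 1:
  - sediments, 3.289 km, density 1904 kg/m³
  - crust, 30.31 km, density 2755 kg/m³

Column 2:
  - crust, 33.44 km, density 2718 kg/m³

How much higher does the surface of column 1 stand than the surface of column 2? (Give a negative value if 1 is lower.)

For any compensation level in the mantle, the mantle terms cancel and isostasy reduces to e = (Σt_1 − Σt_2) − (Σ(ρt)_1 − Σ(ρt)_2) / ρ_m.
Σt_1 = 33.599 km; Σt_2 = 33.44 km; Σ(ρt)_1 = 89766.306; Σ(ρt)_2 = 90889.92 (in km·kg/m³).
e = (33.599 − 33.44) − (89766.306 − 90889.92) / 3305 = 0.499 km.

0.499 km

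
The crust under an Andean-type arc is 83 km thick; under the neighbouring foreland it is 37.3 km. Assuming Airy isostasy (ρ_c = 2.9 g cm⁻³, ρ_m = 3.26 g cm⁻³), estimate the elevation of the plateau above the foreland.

5.05 km

Excess crust Δ = 83 km − 37.3 km = 45.7 km, split between elevation h and root r with h + r = Δ.
Airy balance ρ_c h = (ρ_m − ρ_c) r gives r = h ρ_c/(ρ_m − ρ_c), so h (1 + ρ_c/(ρ_m − ρ_c)) = Δ, i.e. h = Δ (ρ_m − ρ_c)/ρ_m.
h = 45.7 km × 0.36/3.26 = 5.05 km.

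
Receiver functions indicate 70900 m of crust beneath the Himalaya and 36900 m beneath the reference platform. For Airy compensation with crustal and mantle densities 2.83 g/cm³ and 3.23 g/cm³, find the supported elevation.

Excess crust Δ = 70900 m − 36900 m = 34000 m, split between elevation h and root r with h + r = Δ.
Airy balance ρ_c h = (ρ_m − ρ_c) r gives r = h ρ_c/(ρ_m − ρ_c), so h (1 + ρ_c/(ρ_m − ρ_c)) = Δ, i.e. h = Δ (ρ_m − ρ_c)/ρ_m.
h = 34000 m × 0.4/3.23 = 4210 m.

4210 m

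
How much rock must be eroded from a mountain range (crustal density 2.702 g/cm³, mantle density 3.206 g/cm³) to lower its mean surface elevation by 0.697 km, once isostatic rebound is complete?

4.43 km

Net drop Δ = e − u = e − e ρ_c/ρ_m = e (ρ_m − ρ_c)/ρ_m.
e = Δ ρ_m/(ρ_m − ρ_c) = 0.697 km × 3.206/0.504 = 4.43 km.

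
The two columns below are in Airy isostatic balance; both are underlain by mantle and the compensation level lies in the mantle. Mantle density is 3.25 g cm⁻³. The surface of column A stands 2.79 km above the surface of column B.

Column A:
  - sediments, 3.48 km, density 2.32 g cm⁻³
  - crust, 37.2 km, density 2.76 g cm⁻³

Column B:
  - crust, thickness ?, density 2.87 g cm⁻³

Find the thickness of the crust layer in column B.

32.6 km

Take the compensation level at the base of the deeper column (depth z_c below the surface of column A) and equate Σ ρ_i t_i down to z_c; mantle fills any gap and the z_c terms cancel.
Column A: 3.48×2.32 + 37.2×2.76 + (z_c − 40.68)×3.25
Column B: 2.79×0 + x×2.87 + (z_c − 2.79 − 0 − x)×3.25
The z_c×3.25 term appears on both sides and cancels. Collect the known terms of each column as K = Σ(ρt)_known − 3.25 × (depth of known layers): K_A = 110.7456 − 3.25×40.68 = −21.4644; K_B = 0 − 3.25×(2.79 + 0) = −9.0675.
Balance: K_A = K_B − x×(3.25 − 2.87), so x = (K_B − K_A)/(3.25 − 2.87) = 12.3969/0.38 = 32.6 km.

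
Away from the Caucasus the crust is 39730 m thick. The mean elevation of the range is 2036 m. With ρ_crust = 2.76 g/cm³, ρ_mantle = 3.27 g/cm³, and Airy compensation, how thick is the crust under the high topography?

Root depth r = h ρ_c / (ρ_m − ρ_c) = 2036 m × 2.76 / 0.51 = 11020 m.
Total thickness = T + h + r = 39730 m + 2036 m + 11020 m = 52800 m.

52800 m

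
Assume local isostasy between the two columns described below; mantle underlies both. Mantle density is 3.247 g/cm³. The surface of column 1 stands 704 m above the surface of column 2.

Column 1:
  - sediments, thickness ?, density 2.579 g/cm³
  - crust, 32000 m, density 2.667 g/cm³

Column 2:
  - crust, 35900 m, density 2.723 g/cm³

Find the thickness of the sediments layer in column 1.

Take the compensation level at the base of the deeper column (depth z_c below the surface of column 1) and equate Σ ρ_i t_i down to z_c; mantle fills any gap and the z_c terms cancel.
Column 1: x×2.579 + 32000×2.667 + (z_c − 32000 − x)×3.247
Column 2: 704×0 + 35900×2.723 + (z_c − 704 − 35900)×3.247
The z_c×3.247 term appears on both sides and cancels. Collect the known terms of each column as K = Σ(ρt)_known − 3.247 × (depth of known layers): K_1 = 85344 − 3.247×32000 = −18560; K_2 = 97755.7 − 3.247×(704 + 35900) = −21097.488.
Balance: K_1 − x×(3.247 − 2.579) = K_2, so x = (K_1 − K_2)/(3.247 − 2.579) = 2537.49/0.668 = 3800 m.

3800 m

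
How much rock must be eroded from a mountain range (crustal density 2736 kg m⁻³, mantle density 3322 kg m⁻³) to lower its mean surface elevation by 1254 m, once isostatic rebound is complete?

Net drop Δ = e − u = e − e ρ_c/ρ_m = e (ρ_m − ρ_c)/ρ_m.
e = Δ ρ_m/(ρ_m − ρ_c) = 1254 m × 3322/586 = 7110 m.

7110 m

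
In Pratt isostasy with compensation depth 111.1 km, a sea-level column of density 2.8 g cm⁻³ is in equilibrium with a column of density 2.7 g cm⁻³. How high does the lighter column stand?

ρ_ref D = ρ (D + h) → h = D (ρ_ref − ρ)/ρ.
h = 111.1 km × (2.8 − 2.7)/2.7 = 4.11 km.

4.11 km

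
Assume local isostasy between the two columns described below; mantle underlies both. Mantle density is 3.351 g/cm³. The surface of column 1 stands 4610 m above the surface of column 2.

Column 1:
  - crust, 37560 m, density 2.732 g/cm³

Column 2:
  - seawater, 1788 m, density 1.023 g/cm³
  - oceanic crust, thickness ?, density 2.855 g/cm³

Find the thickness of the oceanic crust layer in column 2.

Take the compensation level at the base of the deeper column (depth z_c below the surface of column 1) and equate Σ ρ_i t_i down to z_c; mantle fills any gap and the z_c terms cancel.
Column 1: 37560×2.732 + (z_c − 37560)×3.351
Column 2: 4610×0 + 1788×1.023 + x×2.855 + (z_c − 4610 − 1788 − x)×3.351
The z_c×3.351 term appears on both sides and cancels. Collect the known terms of each column as K = Σ(ρt)_known − 3.351 × (depth of known layers): K_1 = 102613.92 − 3.351×37560 = −23249.64; K_2 = 1829.124 − 3.351×(4610 + 1788) = −19610.574.
Balance: K_1 = K_2 − x×(3.351 − 2.855), so x = (K_2 − K_1)/(3.351 − 2.855) = 3639.07/0.496 = 7340 m.

7340 m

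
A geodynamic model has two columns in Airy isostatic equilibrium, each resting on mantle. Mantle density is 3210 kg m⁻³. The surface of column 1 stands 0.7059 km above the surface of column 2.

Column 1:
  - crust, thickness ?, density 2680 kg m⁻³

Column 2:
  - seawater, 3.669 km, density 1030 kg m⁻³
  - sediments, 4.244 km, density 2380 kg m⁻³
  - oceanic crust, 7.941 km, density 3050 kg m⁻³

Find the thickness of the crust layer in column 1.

28.4 km

Take the compensation level at the base of the deeper column (depth z_c below the surface of column 1) and equate Σ ρ_i t_i down to z_c; mantle fills any gap and the z_c terms cancel.
Column 1: x×2680 + (z_c − 0 − x)×3210
Column 2: 0.7059×0 + 3.669×1030 + 4.244×2380 + 7.941×3050 + (z_c − 0.7059 − 15.854)×3210
The z_c×3210 term appears on both sides and cancels. Collect the known terms of each column as K = Σ(ρt)_known − 3210 × (depth of known layers): K_1 = 0 − 3210×0 = 0; K_2 = 38099.84 − 3210×(0.7059 + 15.854) = −15057.439.
Balance: K_1 − x×(3210 − 2680) = K_2, so x = (K_1 − K_2)/(3210 − 2680) = 15057.4/530 = 28.4 km.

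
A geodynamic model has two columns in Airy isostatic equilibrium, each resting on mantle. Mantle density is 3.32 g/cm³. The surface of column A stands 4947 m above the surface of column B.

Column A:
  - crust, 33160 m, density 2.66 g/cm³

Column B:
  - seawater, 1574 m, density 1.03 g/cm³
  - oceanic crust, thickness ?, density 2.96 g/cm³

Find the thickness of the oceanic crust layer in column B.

5160 m

Take the compensation level at the base of the deeper column (depth z_c below the surface of column A) and equate Σ ρ_i t_i down to z_c; mantle fills any gap and the z_c terms cancel.
Column A: 33160×2.66 + (z_c − 33160)×3.32
Column B: 4947×0 + 1574×1.03 + x×2.96 + (z_c − 4947 − 1574 − x)×3.32
The z_c×3.32 term appears on both sides and cancels. Collect the known terms of each column as K = Σ(ρt)_known − 3.32 × (depth of known layers): K_A = 88205.6 − 3.32×33160 = −21885.6; K_B = 1621.22 − 3.32×(4947 + 1574) = −20028.5.
Balance: K_A = K_B − x×(3.32 − 2.96), so x = (K_B − K_A)/(3.32 − 2.96) = 1857.1/0.36 = 5160 m.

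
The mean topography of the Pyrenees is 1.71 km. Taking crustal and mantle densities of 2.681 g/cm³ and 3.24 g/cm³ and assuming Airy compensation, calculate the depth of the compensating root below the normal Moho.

Equating mass per unit area of the two columns: the weight of the topography is balanced by the buoyancy of the root, ρ_c h = (ρ_m − ρ_c) r.
r = h · ρ_c / (ρ_m − ρ_c) = 1.71 km × 2.681 / (3.24 − 2.681) = 8.2 km.

8.2 km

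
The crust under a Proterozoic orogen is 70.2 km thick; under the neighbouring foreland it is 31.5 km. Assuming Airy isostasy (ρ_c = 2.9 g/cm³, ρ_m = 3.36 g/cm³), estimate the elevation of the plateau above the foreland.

Excess crust Δ = 70.2 km − 31.5 km = 38.7 km, split between elevation h and root r with h + r = Δ.
Airy balance ρ_c h = (ρ_m − ρ_c) r gives r = h ρ_c/(ρ_m − ρ_c), so h (1 + ρ_c/(ρ_m − ρ_c)) = Δ, i.e. h = Δ (ρ_m − ρ_c)/ρ_m.
h = 38.7 km × 0.46/3.36 = 5.3 km.

5.3 km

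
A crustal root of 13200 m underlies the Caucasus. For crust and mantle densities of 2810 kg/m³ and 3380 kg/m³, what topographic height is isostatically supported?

Balancing pressure at the compensation depth: ρ_c h = (ρ_m − ρ_c) r.
h = r (ρ_m − ρ_c) / ρ_c = 13200 m × (3380 − 2810) / 2810 = 2680 m.

2680 m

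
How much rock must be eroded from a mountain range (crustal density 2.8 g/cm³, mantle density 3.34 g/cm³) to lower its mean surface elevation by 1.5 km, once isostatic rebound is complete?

9.28 km

Net drop Δ = e − u = e − e ρ_c/ρ_m = e (ρ_m − ρ_c)/ρ_m.
e = Δ ρ_m/(ρ_m − ρ_c) = 1.5 km × 3.34/0.54 = 9.28 km.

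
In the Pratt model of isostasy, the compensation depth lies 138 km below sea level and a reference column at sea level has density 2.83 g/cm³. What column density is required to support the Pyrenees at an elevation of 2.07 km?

2.79 g/cm³

Pratt balance: ρ_ref D = ρ (D + h).
ρ = ρ_ref D/(D + h) = 2.83 × 138 km/(138 km + 2.07 km) = 2.79 g/cm³.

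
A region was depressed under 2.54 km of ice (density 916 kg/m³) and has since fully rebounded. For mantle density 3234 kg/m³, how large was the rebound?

0.719 km

Removing the load lets mantle flow back in; uplift u satisfies ρ_ice t = ρ_m u.
u = t ρ_ice/ρ_m = 2.54 km × 916/3234 = 0.719 km.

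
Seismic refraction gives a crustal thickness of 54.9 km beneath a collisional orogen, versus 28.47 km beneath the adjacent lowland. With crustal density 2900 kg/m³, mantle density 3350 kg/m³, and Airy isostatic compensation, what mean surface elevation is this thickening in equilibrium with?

Excess crust Δ = 54.9 km − 28.47 km = 26.43 km, split between elevation h and root r with h + r = Δ.
Airy balance ρ_c h = (ρ_m − ρ_c) r gives r = h ρ_c/(ρ_m − ρ_c), so h (1 + ρ_c/(ρ_m − ρ_c)) = Δ, i.e. h = Δ (ρ_m − ρ_c)/ρ_m.
h = 26.43 km × 450/3350 = 3.55 km.

3.55 km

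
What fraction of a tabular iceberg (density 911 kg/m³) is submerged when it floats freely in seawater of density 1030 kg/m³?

Submerged fraction = ρ_obj/ρ_fluid = 911/1030 = 88.4%.

88.4%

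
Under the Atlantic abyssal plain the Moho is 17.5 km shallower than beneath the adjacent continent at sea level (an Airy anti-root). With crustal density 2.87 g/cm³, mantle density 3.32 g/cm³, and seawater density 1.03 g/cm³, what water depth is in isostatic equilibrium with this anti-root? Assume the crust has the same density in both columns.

Replacing a thickness d of crust by seawater at the top must be balanced by replacing crust with mantle at the base: d (ρ_c − ρ_w) = a (ρ_m − ρ_c).
d = a (ρ_m − ρ_c)/(ρ_c − ρ_w) = 17.5 km × 0.45/1.84 = 4.28 km.

4.28 km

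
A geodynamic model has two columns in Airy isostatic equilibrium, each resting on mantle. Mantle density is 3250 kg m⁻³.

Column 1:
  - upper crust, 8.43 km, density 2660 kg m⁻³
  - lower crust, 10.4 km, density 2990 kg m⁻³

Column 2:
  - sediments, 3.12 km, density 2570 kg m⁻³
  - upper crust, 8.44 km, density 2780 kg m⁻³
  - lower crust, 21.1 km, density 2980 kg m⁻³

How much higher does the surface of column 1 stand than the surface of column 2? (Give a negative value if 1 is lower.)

−1.26 km

For any compensation level in the mantle, the mantle terms cancel and isostasy reduces to e = (Σt_1 − Σt_2) − (Σ(ρt)_1 − Σ(ρt)_2) / ρ_m.
Σt_1 = 18.83 km; Σt_2 = 32.66 km; Σ(ρt)_1 = 53519.8; Σ(ρt)_2 = 94359.6 (in km·kg m⁻³).
e = (18.83 − 32.66) − (53519.8 − 94359.6) / 3250 = −1.26 km.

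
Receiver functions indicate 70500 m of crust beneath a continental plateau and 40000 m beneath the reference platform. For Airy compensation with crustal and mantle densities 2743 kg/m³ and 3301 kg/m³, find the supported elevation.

Excess crust Δ = 70500 m − 40000 m = 30500 m, split between elevation h and root r with h + r = Δ.
Airy balance ρ_c h = (ρ_m − ρ_c) r gives r = h ρ_c/(ρ_m − ρ_c), so h (1 + ρ_c/(ρ_m − ρ_c)) = Δ, i.e. h = Δ (ρ_m − ρ_c)/ρ_m.
h = 30500 m × 558/3301 = 5160 m.

5160 m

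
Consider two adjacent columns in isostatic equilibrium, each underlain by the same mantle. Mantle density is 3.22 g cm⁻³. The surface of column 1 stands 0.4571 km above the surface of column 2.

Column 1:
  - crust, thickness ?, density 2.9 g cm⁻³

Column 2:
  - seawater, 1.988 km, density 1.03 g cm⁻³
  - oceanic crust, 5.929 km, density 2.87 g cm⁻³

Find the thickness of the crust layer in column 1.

Take the compensation level at the base of the deeper column (depth z_c below the surface of column 1) and equate Σ ρ_i t_i down to z_c; mantle fills any gap and the z_c terms cancel.
Column 1: x×2.9 + (z_c − 0 − x)×3.22
Column 2: 0.4571×0 + 1.988×1.03 + 5.929×2.87 + (z_c − 0.4571 − 7.917)×3.22
The z_c×3.22 term appears on both sides and cancels. Collect the known terms of each column as K = Σ(ρt)_known − 3.22 × (depth of known layers): K_1 = 0 − 3.22×0 = 0; K_2 = 19.06387 − 3.22×(0.4571 + 7.917) = −7.900732.
Balance: K_1 − x×(3.22 − 2.9) = K_2, so x = (K_1 − K_2)/(3.22 − 2.9) = 7.90073/0.32 = 24.7 km.

24.7 km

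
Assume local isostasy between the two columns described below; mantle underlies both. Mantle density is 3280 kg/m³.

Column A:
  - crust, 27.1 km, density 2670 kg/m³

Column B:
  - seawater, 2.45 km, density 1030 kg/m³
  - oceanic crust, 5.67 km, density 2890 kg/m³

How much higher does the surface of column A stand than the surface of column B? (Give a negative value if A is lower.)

For any compensation level in the mantle, the mantle terms cancel and isostasy reduces to e = (Σt_A − Σt_B) − (Σ(ρt)_A − Σ(ρt)_B) / ρ_m.
Σt_A = 27.1 km; Σt_B = 8.12 km; Σ(ρt)_A = 72357; Σ(ρt)_B = 18909.8 (in km·kg/m³).
e = (27.1 − 8.12) − (72357 − 18909.8) / 3280 = 2.69 km.

2.69 km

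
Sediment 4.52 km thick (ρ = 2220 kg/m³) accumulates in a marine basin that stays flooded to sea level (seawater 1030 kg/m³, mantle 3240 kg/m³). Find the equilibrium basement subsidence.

2.43 km

Submarine loading: the sediment displaces seawater, and the subsidence is in turn flooded, so s (ρ_m − ρ_w) = t (ρ_sed − ρ_w).
s = 4.52 km × (2220 − 1030) / (3240 − 1030) = 2.43 km.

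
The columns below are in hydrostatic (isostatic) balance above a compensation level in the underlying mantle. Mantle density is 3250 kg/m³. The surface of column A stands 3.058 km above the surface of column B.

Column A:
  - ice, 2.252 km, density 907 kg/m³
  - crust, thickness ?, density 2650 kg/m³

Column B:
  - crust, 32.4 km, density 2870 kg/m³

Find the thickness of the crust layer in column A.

Take the compensation level at the base of the deeper column (depth z_c below the surface of column A) and equate Σ ρ_i t_i down to z_c; mantle fills any gap and the z_c terms cancel.
Column A: 2.252×907 + x×2650 + (z_c − 2.252 − x)×3250
Column B: 3.058×0 + 32.4×2870 + (z_c − 3.058 − 32.4)×3250
The z_c×3250 term appears on both sides and cancels. Collect the known terms of each column as K = Σ(ρt)_known − 3250 × (depth of known layers): K_A = 2042.564 − 3250×2.252 = −5276.436; K_B = 92988 − 3250×(3.058 + 32.4) = −22250.5.
Balance: K_A − x×(3250 − 2650) = K_B, so x = (K_A − K_B)/(3250 − 2650) = 16974.1/600 = 28.3 km.

28.3 km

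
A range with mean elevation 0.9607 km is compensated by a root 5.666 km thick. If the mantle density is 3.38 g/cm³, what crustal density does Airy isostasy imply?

ρ_c h = (ρ_m − ρ_c) r → ρ_c (h + r) = ρ_m r → ρ_c = ρ_m r / (h + r).
ρ_c = 3.38 × 5.666 km / (0.9607 km + 5.666 km) = 2.89 g/cm³.

2.89 g/cm³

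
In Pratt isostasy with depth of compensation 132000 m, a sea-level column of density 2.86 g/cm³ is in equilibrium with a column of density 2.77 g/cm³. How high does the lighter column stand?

ρ_ref D = ρ (D + h) → h = D (ρ_ref − ρ)/ρ.
h = 132000 m × (2.86 − 2.77)/2.77 = 4290 m.

4290 m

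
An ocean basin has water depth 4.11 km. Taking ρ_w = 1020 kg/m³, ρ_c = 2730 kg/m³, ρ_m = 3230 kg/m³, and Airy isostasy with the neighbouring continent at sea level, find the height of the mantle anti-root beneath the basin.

Isostatic balance requires: replacing crust with seawater at the top is compensated by replacing crust with mantle at the base: d (ρ_c − ρ_w) = a (ρ_m − ρ_c).
a = d (ρ_c − ρ_w)/(ρ_m − ρ_c) = 4.11 km × 1710/500 = 14.1 km.

14.1 km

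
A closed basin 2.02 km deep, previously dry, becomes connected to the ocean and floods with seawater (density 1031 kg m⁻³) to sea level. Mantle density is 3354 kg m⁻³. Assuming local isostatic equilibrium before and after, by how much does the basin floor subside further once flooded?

After flooding the water column is d + s deep. Its weight must equal the weight of mantle displaced by the extra subsidence s: (d + s) ρ_w = s ρ_m.
s = d ρ_w / (ρ_m − ρ_w) = 2.02 km × 1031/(3354 − 1031) = 0.897 km.

0.897 km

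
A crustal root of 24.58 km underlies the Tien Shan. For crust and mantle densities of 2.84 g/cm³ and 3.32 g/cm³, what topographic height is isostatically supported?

For local isostatic compensation: ρ_c h = (ρ_m − ρ_c) r.
h = r (ρ_m − ρ_c) / ρ_c = 24.58 km × (3.32 − 2.84) / 2.84 = 4.15 km.

4.15 km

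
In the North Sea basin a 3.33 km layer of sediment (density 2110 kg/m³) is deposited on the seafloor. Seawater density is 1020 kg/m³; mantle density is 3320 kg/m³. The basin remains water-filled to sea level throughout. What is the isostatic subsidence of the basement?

Submarine loading: the sediment displaces seawater, and the subsidence is in turn flooded, so s (ρ_m − ρ_w) = t (ρ_sed − ρ_w).
s = 3.33 km × (2110 − 1020) / (3320 − 1020) = 1.58 km.

1.58 km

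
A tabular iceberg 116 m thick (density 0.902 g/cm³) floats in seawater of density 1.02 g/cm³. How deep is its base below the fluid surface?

103 m

Draft d = t ρ_obj/ρ_fluid = 116 m × 0.902/1.02 = 103 m.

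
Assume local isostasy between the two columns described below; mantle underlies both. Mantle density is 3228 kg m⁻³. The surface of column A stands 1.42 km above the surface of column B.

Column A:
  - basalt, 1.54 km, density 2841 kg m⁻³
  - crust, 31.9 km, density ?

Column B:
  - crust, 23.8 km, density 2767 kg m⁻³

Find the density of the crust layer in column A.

2760 kg m⁻³

Take the compensation level at the base of the deeper column (depth z_c below the surface of column A) and equate Σ ρ_i t_i down to z_c; mantle fills any gap and the z_c terms cancel.
Column A: 1.54×2841 + 31.9×ρ + (z_c − 33.44)×3228
Column B: 1.42×0 + 23.8×2767 + (z_c − 1.42 − 23.8)×3228
The z_c×3228 term appears on both sides and cancels. Collect the known terms of each column as K = Σ(ρt)_known − 3228 × (depth of known layers): K_A = 4375.14 − 3228×33.44 = −103569.18; K_B = 65854.6 − 3228×(1.42 + 23.8) = −15555.56.
Balance: K_A + 31.9×ρ = K_B, so ρ = (K_B − K_A)/31.9 = 88013.6/31.9 = 2760 kg m⁻³.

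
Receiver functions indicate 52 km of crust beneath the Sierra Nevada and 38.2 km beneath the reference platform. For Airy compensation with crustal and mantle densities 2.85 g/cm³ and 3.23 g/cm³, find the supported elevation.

1.62 km

Excess crust Δ = 52 km − 38.2 km = 13.8 km, split between elevation h and root r with h + r = Δ.
Airy balance ρ_c h = (ρ_m − ρ_c) r gives r = h ρ_c/(ρ_m − ρ_c), so h (1 + ρ_c/(ρ_m − ρ_c)) = Δ, i.e. h = Δ (ρ_m − ρ_c)/ρ_m.
h = 13.8 km × 0.38/3.23 = 1.62 km.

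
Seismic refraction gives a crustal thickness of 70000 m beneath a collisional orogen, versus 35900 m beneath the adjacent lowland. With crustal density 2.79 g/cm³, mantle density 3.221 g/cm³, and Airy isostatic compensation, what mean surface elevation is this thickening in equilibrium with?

Excess crust Δ = 70000 m − 35900 m = 34100 m, split between elevation h and root r with h + r = Δ.
Airy balance ρ_c h = (ρ_m − ρ_c) r gives r = h ρ_c/(ρ_m − ρ_c), so h (1 + ρ_c/(ρ_m − ρ_c)) = Δ, i.e. h = Δ (ρ_m − ρ_c)/ρ_m.
h = 34100 m × 0.431/3.221 = 4560 m.

4560 m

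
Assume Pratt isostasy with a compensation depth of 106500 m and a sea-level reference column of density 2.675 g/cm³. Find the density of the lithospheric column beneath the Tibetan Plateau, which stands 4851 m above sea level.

2.56 g/cm³

Pratt balance: ρ_ref D = ρ (D + h).
ρ = ρ_ref D/(D + h) = 2.675 × 106500 m/(106500 m + 4851 m) = 2.56 g/cm³.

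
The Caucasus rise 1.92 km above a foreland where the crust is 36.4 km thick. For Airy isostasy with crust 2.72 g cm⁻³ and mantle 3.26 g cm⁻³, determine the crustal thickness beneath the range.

Root depth r = h ρ_c / (ρ_m − ρ_c) = 1.92 km × 2.72 / 0.54 = 9.671 km.
Total thickness = T + h + r = 36.4 km + 1.92 km + 9.671 km = 48 km.

48 km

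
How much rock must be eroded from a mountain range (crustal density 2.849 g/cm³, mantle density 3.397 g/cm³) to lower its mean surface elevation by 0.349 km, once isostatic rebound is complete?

Net drop Δ = e − u = e − e ρ_c/ρ_m = e (ρ_m − ρ_c)/ρ_m.
e = Δ ρ_m/(ρ_m − ρ_c) = 0.349 km × 3.397/0.548 = 2.16 km.

2.16 km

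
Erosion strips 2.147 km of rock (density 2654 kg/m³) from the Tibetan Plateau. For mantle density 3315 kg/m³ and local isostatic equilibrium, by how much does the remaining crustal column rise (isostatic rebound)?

Unloading: uplift u = e ρ_c/ρ_m = 2.147 km × 2654/3315 = 1.72 km.

1.72 km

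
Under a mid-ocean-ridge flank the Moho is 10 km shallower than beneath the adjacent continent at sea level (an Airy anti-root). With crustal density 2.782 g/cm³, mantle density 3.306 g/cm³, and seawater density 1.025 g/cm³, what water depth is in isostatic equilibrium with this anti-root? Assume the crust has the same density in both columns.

2.98 km

Replacing a thickness d of crust by seawater at the top must be balanced by replacing crust with mantle at the base: d (ρ_c − ρ_w) = a (ρ_m − ρ_c).
d = a (ρ_m − ρ_c)/(ρ_c − ρ_w) = 10 km × 0.524/1.757 = 2.98 km.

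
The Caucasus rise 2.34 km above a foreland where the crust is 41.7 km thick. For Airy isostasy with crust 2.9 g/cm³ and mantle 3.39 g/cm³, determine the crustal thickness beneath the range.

Root depth r = h ρ_c / (ρ_m − ρ_c) = 2.34 km × 2.9 / 0.49 = 13.85 km.
Total thickness = T + h + r = 41.7 km + 2.34 km + 13.85 km = 57.9 km.

57.9 km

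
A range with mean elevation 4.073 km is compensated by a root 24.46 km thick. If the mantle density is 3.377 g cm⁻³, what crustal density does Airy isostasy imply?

ρ_c h = (ρ_m − ρ_c) r → ρ_c (h + r) = ρ_m r → ρ_c = ρ_m r / (h + r).
ρ_c = 3.377 × 24.46 km / (4.073 km + 24.46 km) = 2.89 g cm⁻³.

2.89 g cm⁻³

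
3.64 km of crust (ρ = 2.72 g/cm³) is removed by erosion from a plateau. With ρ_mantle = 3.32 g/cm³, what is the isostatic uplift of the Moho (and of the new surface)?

Unloading: uplift u = e ρ_c/ρ_m = 3.64 km × 2.72/3.32 = 2.98 km.

2.98 km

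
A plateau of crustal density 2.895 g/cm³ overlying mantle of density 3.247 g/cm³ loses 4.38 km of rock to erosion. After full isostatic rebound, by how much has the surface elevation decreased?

Rebound u = e ρ_c/ρ_m = 4.38 km × 2.895/3.247 = 3.905 km.
Net surface drop = e − u = 4.38 km − 3.905 km = e (ρ_m − ρ_c)/ρ_m = 0.475 km.

0.475 km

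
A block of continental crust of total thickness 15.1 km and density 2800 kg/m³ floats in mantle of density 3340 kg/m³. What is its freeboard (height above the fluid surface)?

2.44 km

Floating equilibrium: submerged depth d = t ρ_obj/ρ_fluid = 15.1 km × 2800/3340 = 12.66 km.
Freeboard = t − d = 15.1 km − 12.66 km = 2.44 km.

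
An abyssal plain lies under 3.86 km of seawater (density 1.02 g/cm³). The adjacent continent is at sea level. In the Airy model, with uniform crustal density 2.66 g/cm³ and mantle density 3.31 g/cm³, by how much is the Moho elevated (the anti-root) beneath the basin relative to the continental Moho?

For local isostatic compensation: replacing crust with seawater at the top is compensated by replacing crust with mantle at the base: d (ρ_c − ρ_w) = a (ρ_m − ρ_c).
a = d (ρ_c − ρ_w)/(ρ_m − ρ_c) = 3.86 km × 1.64/0.65 = 9.74 km.

9.74 km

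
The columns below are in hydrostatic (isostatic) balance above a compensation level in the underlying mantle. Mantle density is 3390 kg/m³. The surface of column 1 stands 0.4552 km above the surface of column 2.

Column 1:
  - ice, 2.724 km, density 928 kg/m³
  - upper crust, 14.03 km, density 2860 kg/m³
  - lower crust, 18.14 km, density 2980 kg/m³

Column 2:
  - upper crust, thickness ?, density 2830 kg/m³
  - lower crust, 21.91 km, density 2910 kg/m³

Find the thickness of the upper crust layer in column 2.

17 km

Take the compensation level at the base of the deeper column (depth z_c below the surface of column 1) and equate Σ ρ_i t_i down to z_c; mantle fills any gap and the z_c terms cancel.
Column 1: 2.724×928 + 14.03×2860 + 18.14×2980 + (z_c − 34.894)×3390
Column 2: 0.4552×0 + x×2830 + 21.91×2910 + (z_c − 0.4552 − 21.91 − x)×3390
The z_c×3390 term appears on both sides and cancels. Collect the known terms of each column as K = Σ(ρt)_known − 3390 × (depth of known layers): K_1 = 96710.872 − 3390×34.894 = −21579.788; K_2 = 63758.1 − 3390×(0.4552 + 21.91) = −12059.928.
Balance: K_1 = K_2 − x×(3390 − 2830), so x = (K_2 − K_1)/(3390 − 2830) = 9519.86/560 = 17 km.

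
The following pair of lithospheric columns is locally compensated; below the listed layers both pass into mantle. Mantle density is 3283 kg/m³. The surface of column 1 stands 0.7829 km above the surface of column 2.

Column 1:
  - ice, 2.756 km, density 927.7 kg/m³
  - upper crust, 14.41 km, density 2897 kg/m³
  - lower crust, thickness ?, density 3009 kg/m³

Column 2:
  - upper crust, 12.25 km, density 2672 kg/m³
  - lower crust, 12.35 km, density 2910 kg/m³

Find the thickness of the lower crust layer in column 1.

9.52 km

Take the compensation level at the base of the deeper column (depth z_c below the surface of column 1) and equate Σ ρ_i t_i down to z_c; mantle fills any gap and the z_c terms cancel.
Column 1: 2.756×927.7 + 14.41×2897 + x×3009 + (z_c − 17.166 − x)×3283
Column 2: 0.7829×0 + 12.25×2672 + 12.35×2910 + (z_c − 0.7829 − 24.6)×3283
The z_c×3283 term appears on both sides and cancels. Collect the known terms of each column as K = Σ(ρt)_known − 3283 × (depth of known layers): K_1 = 44302.5112 − 3283×17.166 = −12053.4668; K_2 = 68670.5 − 3283×(0.7829 + 24.6) = −14661.5607.
Balance: K_1 − x×(3283 − 3009) = K_2, so x = (K_1 − K_2)/(3283 − 3009) = 2608.09/274 = 9.52 km.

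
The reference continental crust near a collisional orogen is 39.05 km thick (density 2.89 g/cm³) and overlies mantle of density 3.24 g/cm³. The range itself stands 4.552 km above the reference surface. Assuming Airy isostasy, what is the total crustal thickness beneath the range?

81.2 km

Root depth r = h ρ_c / (ρ_m − ρ_c) = 4.552 km × 2.89 / 0.35 = 37.59 km.
Total thickness = T + h + r = 39.05 km + 4.552 km + 37.59 km = 81.2 km.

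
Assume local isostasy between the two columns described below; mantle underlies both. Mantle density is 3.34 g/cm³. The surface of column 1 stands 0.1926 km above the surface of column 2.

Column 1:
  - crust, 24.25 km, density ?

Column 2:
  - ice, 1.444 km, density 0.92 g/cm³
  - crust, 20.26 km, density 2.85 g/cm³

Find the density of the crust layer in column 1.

Take the compensation level at the base of the deeper column (depth z_c below the surface of column 1) and equate Σ ρ_i t_i down to z_c; mantle fills any gap and the z_c terms cancel.
Column 1: 24.25×ρ + (z_c − 24.25)×3.34
Column 2: 0.1926×0 + 1.444×0.92 + 20.26×2.85 + (z_c − 0.1926 − 21.704)×3.34
The z_c×3.34 term appears on both sides and cancels. Collect the known terms of each column as K = Σ(ρt)_known − 3.34 × (depth of known layers): K_1 = 0 − 3.34×24.25 = −80.995; K_2 = 59.06948 − 3.34×(0.1926 + 21.704) = −14.065164.
Balance: K_1 + 24.25×ρ = K_2, so ρ = (K_2 − K_1)/24.25 = 66.9298/24.25 = 2.76 g/cm³.

2.76 g/cm³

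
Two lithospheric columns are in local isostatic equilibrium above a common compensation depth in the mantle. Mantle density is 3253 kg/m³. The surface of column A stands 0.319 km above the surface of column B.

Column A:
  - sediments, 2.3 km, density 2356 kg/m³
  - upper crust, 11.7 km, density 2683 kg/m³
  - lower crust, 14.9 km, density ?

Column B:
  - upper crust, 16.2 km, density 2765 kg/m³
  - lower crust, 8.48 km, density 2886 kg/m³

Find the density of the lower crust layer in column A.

Take the compensation level at the base of the deeper column (depth z_c below the surface of column A) and equate Σ ρ_i t_i down to z_c; mantle fills any gap and the z_c terms cancel.
Column A: 2.3×2356 + 11.7×2683 + 14.9×ρ + (z_c − 28.9)×3253
Column B: 0.319×0 + 16.2×2765 + 8.48×2886 + (z_c − 0.319 − 24.68)×3253
The z_c×3253 term appears on both sides and cancels. Collect the known terms of each column as K = Σ(ρt)_known − 3253 × (depth of known layers): K_A = 36809.9 − 3253×28.9 = −57201.8; K_B = 69266.28 − 3253×(0.319 + 24.68) = −12055.467.
Balance: K_A + 14.9×ρ = K_B, so ρ = (K_B − K_A)/14.9 = 45146.3/14.9 = 3030 kg/m³.

3030 kg/m³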